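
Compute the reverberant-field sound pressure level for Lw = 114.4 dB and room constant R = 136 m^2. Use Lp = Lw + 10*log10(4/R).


4/R = 4/136 = 0.0294118
Lp = 114.4 + 10*log10(0.0294118) = 99.085 dB


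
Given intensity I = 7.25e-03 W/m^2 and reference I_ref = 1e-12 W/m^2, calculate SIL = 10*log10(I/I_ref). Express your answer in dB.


I / I_ref = 7.25e-03 / 1e-12 = 7.25e+09
SIL = 10 * log10(7.25e+09) = 98.603 dB


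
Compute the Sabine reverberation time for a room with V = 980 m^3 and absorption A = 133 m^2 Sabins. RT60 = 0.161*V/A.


RT60 = 0.161 * 980 / 133 = 1.1863 s


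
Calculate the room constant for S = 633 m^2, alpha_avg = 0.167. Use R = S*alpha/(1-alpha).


R = 633 * 0.167 / (1 - 0.167) = 126.9 m^2


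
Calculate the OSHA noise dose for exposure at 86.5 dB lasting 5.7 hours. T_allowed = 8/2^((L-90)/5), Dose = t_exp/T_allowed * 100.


T_allowed = 8 / 2^((86.5 - 90)/5) = 12.996 hr
Dose = 5.7 / 12.996 * 100 = 43.86 %


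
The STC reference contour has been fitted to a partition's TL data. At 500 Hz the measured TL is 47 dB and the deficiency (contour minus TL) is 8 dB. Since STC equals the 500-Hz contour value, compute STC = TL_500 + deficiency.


By ASTM E413, STC = value of the fitted reference contour at 500 Hz.
Contour value at 500 Hz = TL_500 + deficiency = 47 + 8 = 55
STC = 55


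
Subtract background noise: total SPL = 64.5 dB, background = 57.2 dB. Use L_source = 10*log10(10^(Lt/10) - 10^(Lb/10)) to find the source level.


10^(64.5/10) = 2.81838e+06
10^(57.2/10) = 524807
Difference = 2.81838e+06 - 524807 = 2.29357e+06
L_source = 10*log10(2.29357e+06) = 63.605 dB


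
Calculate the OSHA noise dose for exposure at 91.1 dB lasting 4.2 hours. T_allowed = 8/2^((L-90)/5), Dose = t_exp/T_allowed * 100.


T_allowed = 8 / 2^((91.1 - 90)/5) = 6.86852 hr
Dose = 4.2 / 6.86852 * 100 = 61.149 %


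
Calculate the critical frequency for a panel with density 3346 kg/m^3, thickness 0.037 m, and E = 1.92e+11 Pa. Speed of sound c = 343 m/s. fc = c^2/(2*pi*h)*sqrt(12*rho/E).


12*rho/E = 12*3346/1.92e+11 = 2.09125e-07
sqrt(12*rho/E) = sqrt(2.09125e-07) = 0.000457302
c^2/(2*pi*h) = 343^2/(2*pi*0.037) = 506065
fc = 506065 * 0.000457302 = 231.42 Hz


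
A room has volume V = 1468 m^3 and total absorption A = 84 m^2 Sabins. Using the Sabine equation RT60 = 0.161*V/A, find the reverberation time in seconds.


RT60 = 0.161 * 1468 / 84 = 2.8137 s


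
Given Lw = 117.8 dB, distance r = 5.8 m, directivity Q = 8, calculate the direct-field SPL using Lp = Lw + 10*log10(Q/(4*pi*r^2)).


4*pi*r^2 = 4*pi*5.8^2 = 422.733 m^2
Q / (4*pi*r^2) = 8 / 422.733 = 0.0189245
Lp = 117.8 + 10*log10(0.0189245) = 100.57 dB


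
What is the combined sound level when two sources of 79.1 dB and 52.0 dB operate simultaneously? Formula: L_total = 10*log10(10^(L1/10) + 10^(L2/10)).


10^(79.1/10) = 8.12831e+07
10^(52.0/10) = 158489
Sum = 8.12831e+07 + 158489 = 8.14416e+07
L_total = 10*log10(8.14416e+07) = 79.108 dB


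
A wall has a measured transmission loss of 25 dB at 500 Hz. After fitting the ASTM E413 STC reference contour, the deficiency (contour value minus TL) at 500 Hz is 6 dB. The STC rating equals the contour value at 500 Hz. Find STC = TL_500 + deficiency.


By ASTM E413, STC = value of the fitted reference contour at 500 Hz.
Contour value at 500 Hz = TL_500 + deficiency = 25 + 6 = 31
STC = 31


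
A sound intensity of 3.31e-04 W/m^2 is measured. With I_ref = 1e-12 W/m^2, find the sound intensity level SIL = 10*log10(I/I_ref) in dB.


I / I_ref = 3.31e-04 / 1e-12 = 3.31e+08
SIL = 10 * log10(3.31e+08) = 85.198 dB


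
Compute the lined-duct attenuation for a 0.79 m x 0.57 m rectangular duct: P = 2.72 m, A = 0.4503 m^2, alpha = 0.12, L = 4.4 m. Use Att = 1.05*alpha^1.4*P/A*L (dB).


alpha^1.4 = 0.12^1.4 = 0.0513871
Attenuation rate = 1.05 * alpha^1.4 * P / A
= 1.05 * 0.0513871 * 2.72 / 0.4503 = 0.32592 dB/m
Total Att = 0.32592 * 4.4 = 1.434 dB


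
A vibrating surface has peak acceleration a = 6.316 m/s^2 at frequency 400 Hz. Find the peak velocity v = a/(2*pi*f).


omega = 2*pi*f = 2*pi*400 = 2513.27 rad/s
v = a / omega = 6.316 / 2513.27 = 0.0025131 m/s


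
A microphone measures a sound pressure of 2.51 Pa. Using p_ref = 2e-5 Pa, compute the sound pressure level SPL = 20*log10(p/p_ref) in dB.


p / p_ref = 2.51 / 2e-5 = 125500
SPL = 20 * log10(125500) = 101.97 dB


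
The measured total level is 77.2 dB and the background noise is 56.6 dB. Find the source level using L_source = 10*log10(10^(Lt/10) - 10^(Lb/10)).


10^(77.2/10) = 5.24807e+07
10^(56.6/10) = 457088
Difference = 5.24807e+07 - 457088 = 5.20236e+07
L_source = 10*log10(5.20236e+07) = 77.162 dB


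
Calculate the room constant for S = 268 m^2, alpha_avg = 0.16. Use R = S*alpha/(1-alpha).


R = 268 * 0.16 / (1 - 0.16) = 51.048 m^2


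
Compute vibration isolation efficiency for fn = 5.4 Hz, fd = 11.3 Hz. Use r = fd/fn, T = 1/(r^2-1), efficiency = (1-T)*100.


r = 11.3 / 5.4 = 2.09259
r^2 - 1 = 2.09259^2 - 1 = 3.37893
T = 1/3.37893 = 0.295952
Efficiency = (1 - 0.295952)*100 = 70.405 %


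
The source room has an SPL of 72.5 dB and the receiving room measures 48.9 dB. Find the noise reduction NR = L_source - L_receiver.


NR = L_source - L_receiver (difference between source and receiving room levels)
NR = 72.5 - 48.9 = 23.6 dB


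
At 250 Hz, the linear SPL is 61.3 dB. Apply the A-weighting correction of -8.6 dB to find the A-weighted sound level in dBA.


A-weighting table: 250 Hz -> -8.6 dB correction
SPL_A = SPL + correction = 61.3 + (-8.6) = 52.7 dBA


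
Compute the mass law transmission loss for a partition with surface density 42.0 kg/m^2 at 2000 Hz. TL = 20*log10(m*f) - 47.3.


m * f = 42.0 * 2000 = 84000
20*log10(84000) = 98.4856 dB
TL = 98.4856 - 47.3 = 51.186 dB


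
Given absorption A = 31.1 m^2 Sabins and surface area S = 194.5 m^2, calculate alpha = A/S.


Absorption coefficient = absorbed power / incident power
alpha = A / S = 31.1 / 194.5 = 0.1599


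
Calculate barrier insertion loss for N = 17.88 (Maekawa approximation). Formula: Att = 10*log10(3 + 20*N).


3 + 20*N = 3 + 20*17.88 = 360.6
Att = 10*log10(360.6) = 25.57 dB


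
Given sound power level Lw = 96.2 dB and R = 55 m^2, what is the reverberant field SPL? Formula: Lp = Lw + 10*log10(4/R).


4/R = 4/55 = 0.0727273
Lp = 96.2 + 10*log10(0.0727273) = 84.817 dB


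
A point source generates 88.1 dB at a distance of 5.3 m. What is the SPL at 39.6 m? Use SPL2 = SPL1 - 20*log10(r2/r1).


r2/r1 = 39.6/5.3 = 7.4717
Correction = 20*log10(7.4717) = 17.4684 dB
SPL2 = 88.1 - 17.4684 = 70.632 dB


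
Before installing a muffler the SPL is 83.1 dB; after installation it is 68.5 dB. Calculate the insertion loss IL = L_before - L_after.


Insertion loss = SPL without muffler - SPL with muffler
IL = 83.1 - 68.5 = 14.6 dB


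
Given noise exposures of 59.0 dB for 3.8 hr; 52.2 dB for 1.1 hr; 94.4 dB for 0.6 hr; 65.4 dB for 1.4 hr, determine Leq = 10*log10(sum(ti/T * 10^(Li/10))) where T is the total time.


T_total = 3.8 + 1.1 + 0.6 + 1.4 = 6.9 hr
(3.8/6.9) * 10^(59.0/10) = 437456
(1.1/6.9) * 10^(52.2/10) = 26457.2
(0.6/6.9) * 10^(94.4/10) = 2.39498e+08
(1.4/6.9) * 10^(65.4/10) = 703524
Sum = 437456 + 26457.2 + 2.39498e+08 + 703524 = 2.40665e+08
Leq = 10*log10(2.40665e+08) = 83.814 dB


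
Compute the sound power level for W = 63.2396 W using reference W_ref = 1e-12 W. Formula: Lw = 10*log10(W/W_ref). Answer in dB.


W / W_ref = 63.2396 / 1e-12 = 6.32396e+13
Lw = 10 * log10(6.32396e+13) = 138.01 dB


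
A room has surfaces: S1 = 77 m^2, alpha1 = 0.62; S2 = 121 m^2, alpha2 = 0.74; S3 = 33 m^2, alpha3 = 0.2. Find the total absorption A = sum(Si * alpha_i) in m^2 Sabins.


77 * 0.62 = 47.74
121 * 0.74 = 89.54
33 * 0.2 = 6.6
A_total = 47.74 + 89.54 + 6.6 = 143.88 m^2


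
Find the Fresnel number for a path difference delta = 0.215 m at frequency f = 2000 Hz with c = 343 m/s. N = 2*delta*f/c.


N = 2*delta*f/c = 2*delta/lambda, where lambda = c/f
lambda = 343 / 2000 = 0.1715 m
N = 2 * 0.215 / 0.1715 = 2.5073


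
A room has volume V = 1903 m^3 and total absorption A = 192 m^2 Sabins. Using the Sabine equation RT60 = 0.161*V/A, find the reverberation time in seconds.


RT60 = 0.161 * 1903 / 192 = 1.5957 s


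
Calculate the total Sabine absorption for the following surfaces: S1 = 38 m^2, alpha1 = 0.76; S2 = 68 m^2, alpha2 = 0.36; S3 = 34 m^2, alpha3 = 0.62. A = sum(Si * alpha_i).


38 * 0.76 = 28.88
68 * 0.36 = 24.48
34 * 0.62 = 21.08
A_total = 28.88 + 24.48 + 21.08 = 74.44 m^2


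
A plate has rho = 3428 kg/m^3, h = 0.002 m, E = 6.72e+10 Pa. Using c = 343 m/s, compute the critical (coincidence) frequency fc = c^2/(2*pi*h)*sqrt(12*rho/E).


12*rho/E = 12*3428/6.72e+10 = 6.12143e-07
sqrt(12*rho/E) = sqrt(6.12143e-07) = 0.000782396
c^2/(2*pi*h) = 343^2/(2*pi*0.002) = 9.36221e+06
fc = 9.36221e+06 * 0.000782396 = 7325 Hz


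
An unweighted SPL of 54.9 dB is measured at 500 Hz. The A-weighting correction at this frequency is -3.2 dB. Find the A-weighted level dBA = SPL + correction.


A-weighting table: 500 Hz -> -3.2 dB correction
SPL_A = SPL + correction = 54.9 + (-3.2) = 51.7 dBA


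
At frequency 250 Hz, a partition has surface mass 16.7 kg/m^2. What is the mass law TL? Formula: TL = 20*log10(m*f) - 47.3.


m * f = 16.7 * 250 = 4175
20*log10(4175) = 72.4131 dB
TL = 72.4131 - 47.3 = 25.113 dB


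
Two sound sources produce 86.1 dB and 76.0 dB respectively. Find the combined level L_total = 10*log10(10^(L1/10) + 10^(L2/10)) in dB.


10^(86.1/10) = 4.0738e+08
10^(76.0/10) = 3.98107e+07
Sum = 4.0738e+08 + 3.98107e+07 = 4.47191e+08
L_total = 10*log10(4.47191e+08) = 86.505 dB


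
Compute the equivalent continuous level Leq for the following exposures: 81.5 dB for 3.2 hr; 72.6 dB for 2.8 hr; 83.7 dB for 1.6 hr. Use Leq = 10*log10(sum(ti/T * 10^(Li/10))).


T_total = 3.2 + 2.8 + 1.6 = 7.6 hr
(3.2/7.6) * 10^(81.5/10) = 5.94753e+07
(2.8/7.6) * 10^(72.6/10) = 6.70416e+06
(1.6/7.6) * 10^(83.7/10) = 4.93522e+07
Sum = 5.94753e+07 + 6.70416e+06 + 4.93522e+07 = 1.15532e+08
Leq = 10*log10(1.15532e+08) = 80.627 dB


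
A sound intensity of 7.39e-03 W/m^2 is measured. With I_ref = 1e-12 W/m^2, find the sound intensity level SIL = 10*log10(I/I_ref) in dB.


I / I_ref = 7.39e-03 / 1e-12 = 7.39e+09
SIL = 10 * log10(7.39e+09) = 98.686 dB


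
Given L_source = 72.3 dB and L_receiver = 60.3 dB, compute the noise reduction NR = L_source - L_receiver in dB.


NR = L_source - L_receiver (difference between source and receiving room levels)
NR = 72.3 - 60.3 = 12 dB


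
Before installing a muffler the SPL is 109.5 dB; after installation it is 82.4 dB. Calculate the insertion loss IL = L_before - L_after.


Insertion loss = SPL without muffler - SPL with muffler
IL = 109.5 - 82.4 = 27.1 dB


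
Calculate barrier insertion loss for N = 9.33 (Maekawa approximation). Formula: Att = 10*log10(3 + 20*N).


3 + 20*N = 3 + 20*9.33 = 189.6
Att = 10*log10(189.6) = 22.778 dB


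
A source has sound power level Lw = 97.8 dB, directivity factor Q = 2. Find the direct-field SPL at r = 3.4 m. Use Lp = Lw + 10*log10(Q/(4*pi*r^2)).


4*pi*r^2 = 4*pi*3.4^2 = 145.267 m^2
Q / (4*pi*r^2) = 2 / 145.267 = 0.0137678
Lp = 97.8 + 10*log10(0.0137678) = 79.189 dB


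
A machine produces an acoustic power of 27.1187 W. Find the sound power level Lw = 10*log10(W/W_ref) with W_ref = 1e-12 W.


W / W_ref = 27.1187 / 1e-12 = 2.71187e+13
Lw = 10 * log10(2.71187e+13) = 134.33 dB


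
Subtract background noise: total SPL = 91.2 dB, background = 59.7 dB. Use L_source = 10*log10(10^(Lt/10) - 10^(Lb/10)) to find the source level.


10^(91.2/10) = 1.31826e+09
10^(59.7/10) = 933254
Difference = 1.31826e+09 - 933254 = 1.31733e+09
L_source = 10*log10(1.31733e+09) = 91.197 dB


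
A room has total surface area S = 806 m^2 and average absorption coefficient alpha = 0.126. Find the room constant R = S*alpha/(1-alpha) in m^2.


R = 806 * 0.126 / (1 - 0.126) = 116.2 m^2


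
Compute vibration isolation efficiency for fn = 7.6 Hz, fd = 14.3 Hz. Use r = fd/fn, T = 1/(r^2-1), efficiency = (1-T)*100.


r = 14.3 / 7.6 = 1.88158
r^2 - 1 = 1.88158^2 - 1 = 2.54034
T = 1/2.54034 = 0.393648
Efficiency = (1 - 0.393648)*100 = 60.635 %


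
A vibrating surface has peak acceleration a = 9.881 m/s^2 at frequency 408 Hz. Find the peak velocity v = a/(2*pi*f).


omega = 2*pi*f = 2*pi*408 = 2563.54 rad/s
v = a / omega = 9.881 / 2563.54 = 0.0038544 m/s


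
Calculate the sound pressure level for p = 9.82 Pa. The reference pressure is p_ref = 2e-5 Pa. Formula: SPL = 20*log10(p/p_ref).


p / p_ref = 9.82 / 2e-5 = 491000
SPL = 20 * log10(491000) = 113.82 dB


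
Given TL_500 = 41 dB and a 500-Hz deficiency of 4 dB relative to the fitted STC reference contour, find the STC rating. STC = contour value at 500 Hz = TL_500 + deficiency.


By ASTM E413, STC = value of the fitted reference contour at 500 Hz.
Contour value at 500 Hz = TL_500 + deficiency = 41 + 4 = 45
STC = 45


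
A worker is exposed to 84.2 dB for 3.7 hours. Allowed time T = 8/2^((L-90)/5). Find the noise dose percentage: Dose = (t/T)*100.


T_allowed = 8 / 2^((84.2 - 90)/5) = 17.8766 hr
Dose = 3.7 / 17.8766 * 100 = 20.697 %


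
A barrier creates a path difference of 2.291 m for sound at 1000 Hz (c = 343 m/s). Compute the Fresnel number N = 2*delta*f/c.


N = 2*delta*f/c = 2*delta/lambda, where lambda = c/f
lambda = 343 / 1000 = 0.343 m
N = 2 * 2.291 / 0.343 = 13.359


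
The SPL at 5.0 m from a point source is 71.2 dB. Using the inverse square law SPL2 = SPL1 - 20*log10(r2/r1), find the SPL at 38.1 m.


r2/r1 = 38.1/5.0 = 7.62
Correction = 20*log10(7.62) = 17.6391 dB
SPL2 = 71.2 - 17.6391 = 53.561 dB


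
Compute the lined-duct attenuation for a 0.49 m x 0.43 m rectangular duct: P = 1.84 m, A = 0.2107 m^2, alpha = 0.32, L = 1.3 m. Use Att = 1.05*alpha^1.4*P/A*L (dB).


alpha^1.4 = 0.32^1.4 = 0.202866
Attenuation rate = 1.05 * alpha^1.4 * P / A
= 1.05 * 0.202866 * 1.84 / 0.2107 = 1.86017 dB/m
Total Att = 1.86017 * 1.3 = 2.4182 dB


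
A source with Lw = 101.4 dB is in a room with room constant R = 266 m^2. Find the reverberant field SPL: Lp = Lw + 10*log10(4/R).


4/R = 4/266 = 0.0150376
Lp = 101.4 + 10*log10(0.0150376) = 83.172 dB


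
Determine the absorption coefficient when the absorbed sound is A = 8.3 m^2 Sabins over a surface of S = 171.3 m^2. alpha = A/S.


Absorption coefficient = absorbed power / incident power
alpha = A / S = 8.3 / 171.3 = 0.048453


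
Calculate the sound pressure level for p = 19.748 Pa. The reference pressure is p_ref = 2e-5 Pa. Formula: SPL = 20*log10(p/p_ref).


p / p_ref = 19.748 / 2e-5 = 987400
SPL = 20 * log10(987400) = 119.89 dB


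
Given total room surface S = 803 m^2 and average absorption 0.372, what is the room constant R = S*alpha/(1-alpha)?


R = 803 * 0.372 / (1 - 0.372) = 475.66 m^2


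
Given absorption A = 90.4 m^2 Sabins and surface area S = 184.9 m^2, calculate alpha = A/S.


Absorption coefficient = absorbed power / incident power
alpha = A / S = 90.4 / 184.9 = 0.48891


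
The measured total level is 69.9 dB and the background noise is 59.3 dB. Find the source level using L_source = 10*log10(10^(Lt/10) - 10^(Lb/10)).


10^(69.9/10) = 9.77237e+06
10^(59.3/10) = 851138
Difference = 9.77237e+06 - 851138 = 8.92123e+06
L_source = 10*log10(8.92123e+06) = 69.504 dB


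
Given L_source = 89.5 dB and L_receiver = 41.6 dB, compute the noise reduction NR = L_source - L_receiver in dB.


NR = L_source - L_receiver (difference between source and receiving room levels)
NR = 89.5 - 41.6 = 47.9 dB


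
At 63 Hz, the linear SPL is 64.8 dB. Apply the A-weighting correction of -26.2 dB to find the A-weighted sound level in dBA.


A-weighting table: 63 Hz -> -26.2 dB correction
SPL_A = SPL + correction = 64.8 + (-26.2) = 38.6 dBA


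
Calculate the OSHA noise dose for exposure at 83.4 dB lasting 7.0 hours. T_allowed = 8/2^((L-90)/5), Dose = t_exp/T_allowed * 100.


T_allowed = 8 / 2^((83.4 - 90)/5) = 19.9733 hr
Dose = 7.0 / 19.9733 * 100 = 35.047 %


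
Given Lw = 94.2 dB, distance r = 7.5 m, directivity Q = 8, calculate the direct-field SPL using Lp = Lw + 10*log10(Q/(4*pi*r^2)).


4*pi*r^2 = 4*pi*7.5^2 = 706.858 m^2
Q / (4*pi*r^2) = 8 / 706.858 = 0.0113177
Lp = 94.2 + 10*log10(0.0113177) = 74.738 dB


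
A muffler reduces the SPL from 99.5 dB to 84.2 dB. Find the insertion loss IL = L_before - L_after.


Insertion loss = SPL without muffler - SPL with muffler
IL = 99.5 - 84.2 = 15.3 dB


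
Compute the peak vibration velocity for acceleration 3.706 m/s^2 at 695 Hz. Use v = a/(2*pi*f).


omega = 2*pi*f = 2*pi*695 = 4366.81 rad/s
v = a / omega = 3.706 / 4366.81 = 0.00084867 m/s


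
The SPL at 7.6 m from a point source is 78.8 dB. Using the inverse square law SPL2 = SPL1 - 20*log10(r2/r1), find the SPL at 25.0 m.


r2/r1 = 25.0/7.6 = 3.28947
Correction = 20*log10(3.28947) = 10.3425 dB
SPL2 = 78.8 - 10.3425 = 68.457 dB


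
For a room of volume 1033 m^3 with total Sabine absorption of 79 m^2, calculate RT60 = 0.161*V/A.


RT60 = 0.161 * 1033 / 79 = 2.1052 s


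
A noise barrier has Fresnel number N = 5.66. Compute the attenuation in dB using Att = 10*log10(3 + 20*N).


3 + 20*N = 3 + 20*5.66 = 116.2
Att = 10*log10(116.2) = 20.652 dB


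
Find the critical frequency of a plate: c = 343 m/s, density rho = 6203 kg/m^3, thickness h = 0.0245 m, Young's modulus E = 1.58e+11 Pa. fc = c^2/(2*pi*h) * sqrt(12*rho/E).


12*rho/E = 12*6203/1.58e+11 = 4.71114e-07
sqrt(12*rho/E) = sqrt(4.71114e-07) = 0.000686377
c^2/(2*pi*h) = 343^2/(2*pi*0.0245) = 764262
fc = 764262 * 0.000686377 = 524.57 Hz


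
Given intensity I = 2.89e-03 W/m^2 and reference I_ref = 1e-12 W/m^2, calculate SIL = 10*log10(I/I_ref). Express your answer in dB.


I / I_ref = 2.89e-03 / 1e-12 = 2.89e+09
SIL = 10 * log10(2.89e+09) = 94.609 dB


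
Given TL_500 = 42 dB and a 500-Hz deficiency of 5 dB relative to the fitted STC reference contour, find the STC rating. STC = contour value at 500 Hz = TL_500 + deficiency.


By ASTM E413, STC = value of the fitted reference contour at 500 Hz.
Contour value at 500 Hz = TL_500 + deficiency = 42 + 5 = 47
STC = 47


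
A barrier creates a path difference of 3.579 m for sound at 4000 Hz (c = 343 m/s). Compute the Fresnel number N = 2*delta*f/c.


N = 2*delta*f/c = 2*delta/lambda, where lambda = c/f
lambda = 343 / 4000 = 0.08575 m
N = 2 * 3.579 / 0.08575 = 83.475


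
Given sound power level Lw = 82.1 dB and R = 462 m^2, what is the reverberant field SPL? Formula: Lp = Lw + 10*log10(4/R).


4/R = 4/462 = 0.00865801
Lp = 82.1 + 10*log10(0.00865801) = 61.474 dB


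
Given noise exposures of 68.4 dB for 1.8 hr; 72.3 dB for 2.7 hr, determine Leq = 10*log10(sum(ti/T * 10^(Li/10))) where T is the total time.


T_total = 1.8 + 2.7 = 4.5 hr
(1.8/4.5) * 10^(68.4/10) = 2.76732e+06
(2.7/4.5) * 10^(72.3/10) = 1.01895e+07
Sum = 2.76732e+06 + 1.01895e+07 = 1.29568e+07
Leq = 10*log10(1.29568e+07) = 71.125 dB


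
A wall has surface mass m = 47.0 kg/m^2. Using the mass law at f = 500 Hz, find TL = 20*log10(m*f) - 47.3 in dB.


m * f = 47.0 * 500 = 23500
20*log10(23500) = 87.4214 dB
TL = 87.4214 - 47.3 = 40.121 dB


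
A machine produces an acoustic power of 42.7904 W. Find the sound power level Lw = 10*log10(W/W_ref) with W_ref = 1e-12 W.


W / W_ref = 42.7904 / 1e-12 = 4.27904e+13
Lw = 10 * log10(4.27904e+13) = 136.31 dB


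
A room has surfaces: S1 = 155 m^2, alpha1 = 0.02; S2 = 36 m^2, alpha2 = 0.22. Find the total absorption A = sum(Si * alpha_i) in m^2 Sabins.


155 * 0.02 = 3.1
36 * 0.22 = 7.92
A_total = 3.1 + 7.92 = 11.02 m^2


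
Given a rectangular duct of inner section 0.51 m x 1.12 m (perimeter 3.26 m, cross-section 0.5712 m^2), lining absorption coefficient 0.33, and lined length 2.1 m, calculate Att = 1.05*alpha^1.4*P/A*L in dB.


alpha^1.4 = 0.33^1.4 = 0.211797
Attenuation rate = 1.05 * alpha^1.4 * P / A
= 1.05 * 0.211797 * 3.26 / 0.5712 = 1.26922 dB/m
Total Att = 1.26922 * 2.1 = 2.6654 dB


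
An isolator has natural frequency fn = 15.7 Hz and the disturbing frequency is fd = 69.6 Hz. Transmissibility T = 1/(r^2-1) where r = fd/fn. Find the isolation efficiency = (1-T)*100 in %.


r = 69.6 / 15.7 = 4.43312
r^2 - 1 = 4.43312^2 - 1 = 18.6526
T = 1/18.6526 = 0.0536118
Efficiency = (1 - 0.0536118)*100 = 94.639 %


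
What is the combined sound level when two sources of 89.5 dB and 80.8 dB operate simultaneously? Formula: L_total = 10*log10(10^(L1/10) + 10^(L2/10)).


10^(89.5/10) = 8.91251e+08
10^(80.8/10) = 1.20226e+08
Sum = 8.91251e+08 + 1.20226e+08 = 1.01148e+09
L_total = 10*log10(1.01148e+09) = 90.05 dB


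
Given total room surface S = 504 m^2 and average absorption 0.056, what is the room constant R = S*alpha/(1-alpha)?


R = 504 * 0.056 / (1 - 0.056) = 29.898 m^2


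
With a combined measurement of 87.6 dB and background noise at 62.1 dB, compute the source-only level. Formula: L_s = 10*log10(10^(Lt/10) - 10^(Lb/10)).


10^(87.6/10) = 5.7544e+08
10^(62.1/10) = 1.62181e+06
Difference = 5.7544e+08 - 1.62181e+06 = 5.73818e+08
L_source = 10*log10(5.73818e+08) = 87.588 dB


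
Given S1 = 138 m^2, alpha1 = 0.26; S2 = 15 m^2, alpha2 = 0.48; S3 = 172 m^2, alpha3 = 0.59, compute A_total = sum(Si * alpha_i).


138 * 0.26 = 35.88
15 * 0.48 = 7.2
172 * 0.59 = 101.48
A_total = 35.88 + 7.2 + 101.48 = 144.56 m^2


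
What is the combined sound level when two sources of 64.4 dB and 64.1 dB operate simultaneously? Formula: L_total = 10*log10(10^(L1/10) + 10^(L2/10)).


10^(64.4/10) = 2.75423e+06
10^(64.1/10) = 2.5704e+06
Sum = 2.75423e+06 + 2.5704e+06 = 5.32463e+06
L_total = 10*log10(5.32463e+06) = 67.263 dB


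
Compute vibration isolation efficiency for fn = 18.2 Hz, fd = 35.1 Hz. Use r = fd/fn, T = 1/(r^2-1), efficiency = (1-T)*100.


r = 35.1 / 18.2 = 1.92857
r^2 - 1 = 1.92857^2 - 1 = 2.71938
T = 1/2.71938 = 0.367731
Efficiency = (1 - 0.367731)*100 = 63.227 %


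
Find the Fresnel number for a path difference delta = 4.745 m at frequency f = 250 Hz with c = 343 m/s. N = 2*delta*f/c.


N = 2*delta*f/c = 2*delta/lambda, where lambda = c/f
lambda = 343 / 250 = 1.372 m
N = 2 * 4.745 / 1.372 = 6.9169


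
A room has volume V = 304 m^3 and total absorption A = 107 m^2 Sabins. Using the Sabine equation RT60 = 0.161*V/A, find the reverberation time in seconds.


RT60 = 0.161 * 304 / 107 = 0.45742 s


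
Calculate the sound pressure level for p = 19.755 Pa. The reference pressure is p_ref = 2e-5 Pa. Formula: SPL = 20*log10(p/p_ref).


p / p_ref = 19.755 / 2e-5 = 987750
SPL = 20 * log10(987750) = 119.89 dB


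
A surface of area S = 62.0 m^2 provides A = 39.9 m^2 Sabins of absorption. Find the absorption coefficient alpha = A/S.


Absorption coefficient = absorbed power / incident power
alpha = A / S = 39.9 / 62.0 = 0.64355


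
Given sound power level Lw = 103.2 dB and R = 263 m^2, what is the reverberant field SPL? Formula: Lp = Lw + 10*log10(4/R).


4/R = 4/263 = 0.0152091
Lp = 103.2 + 10*log10(0.0152091) = 85.021 dB


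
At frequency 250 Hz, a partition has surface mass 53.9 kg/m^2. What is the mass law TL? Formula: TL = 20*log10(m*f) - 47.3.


m * f = 53.9 * 250 = 13475
20*log10(13475) = 82.5906 dB
TL = 82.5906 - 47.3 = 35.291 dB


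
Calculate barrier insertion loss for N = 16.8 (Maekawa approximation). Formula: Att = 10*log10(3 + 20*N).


3 + 20*N = 3 + 20*16.8 = 339
Att = 10*log10(339) = 25.302 dB


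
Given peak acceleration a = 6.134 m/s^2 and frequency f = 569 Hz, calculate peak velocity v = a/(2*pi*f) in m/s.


omega = 2*pi*f = 2*pi*569 = 3575.13 rad/s
v = a / omega = 6.134 / 3575.13 = 0.0017157 m/s


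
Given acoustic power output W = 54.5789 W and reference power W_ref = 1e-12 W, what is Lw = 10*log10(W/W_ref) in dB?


W / W_ref = 54.5789 / 1e-12 = 5.45789e+13
Lw = 10 * log10(5.45789e+13) = 137.37 dB


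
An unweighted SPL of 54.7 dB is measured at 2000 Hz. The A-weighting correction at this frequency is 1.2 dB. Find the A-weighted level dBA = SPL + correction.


A-weighting table: 2000 Hz -> 1.2 dB correction
SPL_A = SPL + correction = 54.7 + (1.2) = 55.9 dBA


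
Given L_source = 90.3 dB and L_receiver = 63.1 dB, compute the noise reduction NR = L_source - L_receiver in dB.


NR = L_source - L_receiver (difference between source and receiving room levels)
NR = 90.3 - 63.1 = 27.2 dB


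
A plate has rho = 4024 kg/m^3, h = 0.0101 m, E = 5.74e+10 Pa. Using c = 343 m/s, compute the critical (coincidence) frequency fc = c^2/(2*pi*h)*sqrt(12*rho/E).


12*rho/E = 12*4024/5.74e+10 = 8.41254e-07
sqrt(12*rho/E) = sqrt(8.41254e-07) = 0.000917199
c^2/(2*pi*h) = 343^2/(2*pi*0.0101) = 1.8539e+06
fc = 1.8539e+06 * 0.000917199 = 1700.4 Hz


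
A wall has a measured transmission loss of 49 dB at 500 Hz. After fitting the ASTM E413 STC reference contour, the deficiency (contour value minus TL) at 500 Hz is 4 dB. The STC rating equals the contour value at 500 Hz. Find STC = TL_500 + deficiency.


By ASTM E413, STC = value of the fitted reference contour at 500 Hz.
Contour value at 500 Hz = TL_500 + deficiency = 49 + 4 = 53
STC = 53


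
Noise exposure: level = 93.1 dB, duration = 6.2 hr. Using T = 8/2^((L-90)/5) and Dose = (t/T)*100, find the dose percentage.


T_allowed = 8 / 2^((93.1 - 90)/5) = 5.20537 hr
Dose = 6.2 / 5.20537 * 100 = 119.11 %


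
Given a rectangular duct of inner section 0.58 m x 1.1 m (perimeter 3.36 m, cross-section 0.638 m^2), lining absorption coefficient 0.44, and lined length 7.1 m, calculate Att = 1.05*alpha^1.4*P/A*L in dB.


alpha^1.4 = 0.44^1.4 = 0.316835
Attenuation rate = 1.05 * alpha^1.4 * P / A
= 1.05 * 0.316835 * 3.36 / 0.638 = 1.75203 dB/m
Total Att = 1.75203 * 7.1 = 12.439 dB


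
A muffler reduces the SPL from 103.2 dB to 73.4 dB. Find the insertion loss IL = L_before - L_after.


Insertion loss = SPL without muffler - SPL with muffler
IL = 103.2 - 73.4 = 29.8 dB


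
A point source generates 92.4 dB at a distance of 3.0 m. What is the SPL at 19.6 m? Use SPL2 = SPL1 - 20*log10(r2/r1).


r2/r1 = 19.6/3.0 = 6.53333
Correction = 20*log10(6.53333) = 16.3027 dB
SPL2 = 92.4 - 16.3027 = 76.097 dB


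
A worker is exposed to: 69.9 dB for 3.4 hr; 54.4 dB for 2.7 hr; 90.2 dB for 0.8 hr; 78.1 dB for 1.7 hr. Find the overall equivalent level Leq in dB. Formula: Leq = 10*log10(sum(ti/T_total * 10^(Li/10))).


T_total = 3.4 + 2.7 + 0.8 + 1.7 = 8.6 hr
(3.4/8.6) * 10^(69.9/10) = 3.8635e+06
(2.7/8.6) * 10^(54.4/10) = 86470
(0.8/8.6) * 10^(90.2/10) = 9.74073e+07
(1.7/8.6) * 10^(78.1/10) = 1.27629e+07
Sum = 3.8635e+06 + 86470 + 9.74073e+07 + 1.27629e+07 = 1.1412e+08
Leq = 10*log10(1.1412e+08) = 80.574 dB


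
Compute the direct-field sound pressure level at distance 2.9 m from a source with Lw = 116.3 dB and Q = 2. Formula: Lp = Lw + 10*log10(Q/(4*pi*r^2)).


4*pi*r^2 = 4*pi*2.9^2 = 105.683 m^2
Q / (4*pi*r^2) = 2 / 105.683 = 0.0189245
Lp = 116.3 + 10*log10(0.0189245) = 99.07 dB


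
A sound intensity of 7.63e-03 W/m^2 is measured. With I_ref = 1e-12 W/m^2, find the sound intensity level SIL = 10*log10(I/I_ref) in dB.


I / I_ref = 7.63e-03 / 1e-12 = 7.63e+09
SIL = 10 * log10(7.63e+09) = 98.825 dB


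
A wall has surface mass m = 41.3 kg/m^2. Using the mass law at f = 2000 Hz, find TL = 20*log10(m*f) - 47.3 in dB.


m * f = 41.3 * 2000 = 82600
20*log10(82600) = 98.3396 dB
TL = 98.3396 - 47.3 = 51.04 dB


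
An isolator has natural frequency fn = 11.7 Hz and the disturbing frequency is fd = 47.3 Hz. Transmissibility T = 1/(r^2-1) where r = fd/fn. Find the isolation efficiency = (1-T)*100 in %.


r = 47.3 / 11.7 = 4.04274
r^2 - 1 = 4.04274^2 - 1 = 15.3437
T = 1/15.3437 = 0.0651733
Efficiency = (1 - 0.0651733)*100 = 93.483 %


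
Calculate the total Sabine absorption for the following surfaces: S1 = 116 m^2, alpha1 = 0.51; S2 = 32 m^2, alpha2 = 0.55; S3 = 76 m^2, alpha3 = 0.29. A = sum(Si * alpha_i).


116 * 0.51 = 59.16
32 * 0.55 = 17.6
76 * 0.29 = 22.04
A_total = 59.16 + 17.6 + 22.04 = 98.8 m^2


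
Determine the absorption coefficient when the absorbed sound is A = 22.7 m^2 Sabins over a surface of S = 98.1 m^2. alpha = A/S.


Absorption coefficient = absorbed power / incident power
alpha = A / S = 22.7 / 98.1 = 0.2314


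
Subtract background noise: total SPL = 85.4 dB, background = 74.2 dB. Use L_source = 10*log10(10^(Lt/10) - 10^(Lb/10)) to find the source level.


10^(85.4/10) = 3.46737e+08
10^(74.2/10) = 2.63027e+07
Difference = 3.46737e+08 - 2.63027e+07 = 3.20434e+08
L_source = 10*log10(3.20434e+08) = 85.057 dB


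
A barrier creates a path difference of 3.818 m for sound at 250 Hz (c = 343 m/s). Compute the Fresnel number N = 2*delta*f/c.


N = 2*delta*f/c = 2*delta/lambda, where lambda = c/f
lambda = 343 / 250 = 1.372 m
N = 2 * 3.818 / 1.372 = 5.5656


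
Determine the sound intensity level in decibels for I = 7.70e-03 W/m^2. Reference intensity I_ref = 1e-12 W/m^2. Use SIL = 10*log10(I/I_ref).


I / I_ref = 7.70e-03 / 1e-12 = 7.7e+09
SIL = 10 * log10(7.7e+09) = 98.865 dB


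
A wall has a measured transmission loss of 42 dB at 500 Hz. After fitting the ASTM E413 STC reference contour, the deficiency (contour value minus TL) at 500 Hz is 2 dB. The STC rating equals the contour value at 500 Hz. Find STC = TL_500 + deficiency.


By ASTM E413, STC = value of the fitted reference contour at 500 Hz.
Contour value at 500 Hz = TL_500 + deficiency = 42 + 2 = 44
STC = 44


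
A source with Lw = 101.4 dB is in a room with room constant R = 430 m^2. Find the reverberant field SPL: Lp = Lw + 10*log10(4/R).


4/R = 4/430 = 0.00930233
Lp = 101.4 + 10*log10(0.00930233) = 81.086 dB


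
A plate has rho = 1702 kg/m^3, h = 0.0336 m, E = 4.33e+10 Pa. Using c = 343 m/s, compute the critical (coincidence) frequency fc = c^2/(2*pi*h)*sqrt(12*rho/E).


12*rho/E = 12*1702/4.33e+10 = 4.71686e-07
sqrt(12*rho/E) = sqrt(4.71686e-07) = 0.000686794
c^2/(2*pi*h) = 343^2/(2*pi*0.0336) = 557274
fc = 557274 * 0.000686794 = 382.73 Hz


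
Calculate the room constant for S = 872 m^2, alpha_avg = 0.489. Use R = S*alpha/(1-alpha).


R = 872 * 0.489 / (1 - 0.489) = 834.46 m^2


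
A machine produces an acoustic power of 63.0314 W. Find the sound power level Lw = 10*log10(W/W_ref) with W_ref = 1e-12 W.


W / W_ref = 63.0314 / 1e-12 = 6.30314e+13
Lw = 10 * log10(6.30314e+13) = 138 dB


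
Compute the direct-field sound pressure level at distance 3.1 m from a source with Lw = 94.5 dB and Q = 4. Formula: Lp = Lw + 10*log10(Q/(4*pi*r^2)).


4*pi*r^2 = 4*pi*3.1^2 = 120.763 m^2
Q / (4*pi*r^2) = 4 / 120.763 = 0.0331227
Lp = 94.5 + 10*log10(0.0331227) = 79.701 dB


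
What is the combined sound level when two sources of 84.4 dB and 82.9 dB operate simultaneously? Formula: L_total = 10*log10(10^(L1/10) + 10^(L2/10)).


10^(84.4/10) = 2.75423e+08
10^(82.9/10) = 1.94984e+08
Sum = 2.75423e+08 + 1.94984e+08 = 4.70407e+08
L_total = 10*log10(4.70407e+08) = 86.725 dB


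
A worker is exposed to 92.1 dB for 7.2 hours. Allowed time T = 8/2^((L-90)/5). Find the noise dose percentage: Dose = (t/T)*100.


T_allowed = 8 / 2^((92.1 - 90)/5) = 5.9794 hr
Dose = 7.2 / 5.9794 * 100 = 120.41 %


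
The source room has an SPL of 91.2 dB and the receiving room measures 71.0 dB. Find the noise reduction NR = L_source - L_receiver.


NR = L_source - L_receiver (difference between source and receiving room levels)
NR = 91.2 - 71.0 = 20.2 dB


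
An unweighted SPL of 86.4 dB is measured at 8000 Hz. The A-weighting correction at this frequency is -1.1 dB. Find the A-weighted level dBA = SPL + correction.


A-weighting table: 8000 Hz -> -1.1 dB correction
SPL_A = SPL + correction = 86.4 + (-1.1) = 85.3 dBA


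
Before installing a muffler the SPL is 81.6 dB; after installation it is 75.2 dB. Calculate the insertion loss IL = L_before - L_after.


Insertion loss = SPL without muffler - SPL with muffler
IL = 81.6 - 75.2 = 6.4 dB


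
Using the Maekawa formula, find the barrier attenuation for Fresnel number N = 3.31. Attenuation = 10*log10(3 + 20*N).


3 + 20*N = 3 + 20*3.31 = 69.2
Att = 10*log10(69.2) = 18.401 dB


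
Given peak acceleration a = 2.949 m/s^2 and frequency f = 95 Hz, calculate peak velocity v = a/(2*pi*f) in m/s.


omega = 2*pi*f = 2*pi*95 = 596.903 rad/s
v = a / omega = 2.949 / 596.903 = 0.0049405 m/s


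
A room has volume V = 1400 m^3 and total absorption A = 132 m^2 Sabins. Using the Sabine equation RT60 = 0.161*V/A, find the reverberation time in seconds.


RT60 = 0.161 * 1400 / 132 = 1.7076 s


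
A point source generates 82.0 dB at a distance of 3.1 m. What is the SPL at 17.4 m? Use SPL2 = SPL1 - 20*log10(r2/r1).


r2/r1 = 17.4/3.1 = 5.6129
Correction = 20*log10(5.6129) = 14.9837 dB
SPL2 = 82.0 - 14.9837 = 67.016 dB


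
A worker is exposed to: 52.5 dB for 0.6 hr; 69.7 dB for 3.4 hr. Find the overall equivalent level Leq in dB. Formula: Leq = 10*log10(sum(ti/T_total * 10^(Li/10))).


T_total = 0.6 + 3.4 = 4.0 hr
(0.6/4.0) * 10^(52.5/10) = 26674.2
(3.4/4.0) * 10^(69.7/10) = 7.93266e+06
Sum = 26674.2 + 7.93266e+06 = 7.95933e+06
Leq = 10*log10(7.95933e+06) = 69.009 dB


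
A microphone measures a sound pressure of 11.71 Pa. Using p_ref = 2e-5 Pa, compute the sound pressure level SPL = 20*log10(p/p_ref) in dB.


p / p_ref = 11.71 / 2e-5 = 585500
SPL = 20 * log10(585500) = 115.35 dB


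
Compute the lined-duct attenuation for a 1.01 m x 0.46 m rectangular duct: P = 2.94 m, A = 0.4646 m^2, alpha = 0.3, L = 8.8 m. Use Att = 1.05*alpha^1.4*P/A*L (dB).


alpha^1.4 = 0.3^1.4 = 0.18534
Attenuation rate = 1.05 * alpha^1.4 * P / A
= 1.05 * 0.18534 * 2.94 / 0.4646 = 1.23148 dB/m
Total Att = 1.23148 * 8.8 = 10.837 dB


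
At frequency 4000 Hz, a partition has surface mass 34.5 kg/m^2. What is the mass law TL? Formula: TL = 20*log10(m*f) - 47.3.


m * f = 34.5 * 4000 = 138000
20*log10(138000) = 102.798 dB
TL = 102.798 - 47.3 = 55.498 dB


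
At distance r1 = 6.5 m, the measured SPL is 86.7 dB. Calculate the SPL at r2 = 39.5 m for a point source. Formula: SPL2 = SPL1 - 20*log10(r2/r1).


r2/r1 = 39.5/6.5 = 6.07692
Correction = 20*log10(6.07692) = 15.6737 dB
SPL2 = 86.7 - 15.6737 = 71.026 dB


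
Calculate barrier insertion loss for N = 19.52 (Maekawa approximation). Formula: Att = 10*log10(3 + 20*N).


3 + 20*N = 3 + 20*19.52 = 393.4
Att = 10*log10(393.4) = 25.948 dB


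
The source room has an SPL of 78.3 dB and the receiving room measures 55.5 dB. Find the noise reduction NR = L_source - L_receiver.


NR = L_source - L_receiver (difference between source and receiving room levels)
NR = 78.3 - 55.5 = 22.8 dB


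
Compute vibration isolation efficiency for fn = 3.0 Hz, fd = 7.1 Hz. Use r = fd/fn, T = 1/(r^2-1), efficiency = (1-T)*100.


r = 7.1 / 3.0 = 2.36667
r^2 - 1 = 2.36667^2 - 1 = 4.60113
T = 1/4.60113 = 0.217338
Efficiency = (1 - 0.217338)*100 = 78.266 %


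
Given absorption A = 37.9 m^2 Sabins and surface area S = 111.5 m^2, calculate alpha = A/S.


Absorption coefficient = absorbed power / incident power
alpha = A / S = 37.9 / 111.5 = 0.33991


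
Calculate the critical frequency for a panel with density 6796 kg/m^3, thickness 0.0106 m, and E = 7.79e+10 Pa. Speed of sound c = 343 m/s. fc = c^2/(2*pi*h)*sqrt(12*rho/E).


12*rho/E = 12*6796/7.79e+10 = 1.04688e-06
sqrt(12*rho/E) = sqrt(1.04688e-06) = 0.00102317
c^2/(2*pi*h) = 343^2/(2*pi*0.0106) = 1.76645e+06
fc = 1.76645e+06 * 0.00102317 = 1807.4 Hz


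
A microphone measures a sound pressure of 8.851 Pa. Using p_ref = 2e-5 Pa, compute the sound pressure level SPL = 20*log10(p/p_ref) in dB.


p / p_ref = 8.851 / 2e-5 = 442550
SPL = 20 * log10(442550) = 112.92 dB


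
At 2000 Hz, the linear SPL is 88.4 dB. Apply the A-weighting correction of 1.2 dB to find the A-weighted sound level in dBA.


A-weighting table: 2000 Hz -> 1.2 dB correction
SPL_A = SPL + correction = 88.4 + (1.2) = 89.6 dBA


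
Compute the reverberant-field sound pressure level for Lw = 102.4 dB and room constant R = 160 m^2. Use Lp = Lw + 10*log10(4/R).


4/R = 4/160 = 0.025
Lp = 102.4 + 10*log10(0.025) = 86.379 dB


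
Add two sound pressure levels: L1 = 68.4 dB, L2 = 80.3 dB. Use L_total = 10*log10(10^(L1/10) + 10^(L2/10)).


10^(68.4/10) = 6.91831e+06
10^(80.3/10) = 1.07152e+08
Sum = 6.91831e+06 + 1.07152e+08 = 1.1407e+08
L_total = 10*log10(1.1407e+08) = 80.572 dB


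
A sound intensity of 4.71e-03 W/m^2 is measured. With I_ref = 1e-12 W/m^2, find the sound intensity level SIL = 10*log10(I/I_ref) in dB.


I / I_ref = 4.71e-03 / 1e-12 = 4.71e+09
SIL = 10 * log10(4.71e+09) = 96.73 dB


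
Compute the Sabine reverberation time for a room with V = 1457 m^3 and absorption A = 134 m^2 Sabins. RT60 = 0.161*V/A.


RT60 = 0.161 * 1457 / 134 = 1.7506 s


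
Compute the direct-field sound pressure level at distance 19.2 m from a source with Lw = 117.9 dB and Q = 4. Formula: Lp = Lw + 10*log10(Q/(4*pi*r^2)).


4*pi*r^2 = 4*pi*19.2^2 = 4632.47 m^2
Q / (4*pi*r^2) = 4 / 4632.47 = 0.00086347
Lp = 117.9 + 10*log10(0.00086347) = 87.262 dB


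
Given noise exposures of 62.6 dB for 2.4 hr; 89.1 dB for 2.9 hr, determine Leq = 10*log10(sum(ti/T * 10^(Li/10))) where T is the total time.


T_total = 2.4 + 2.9 = 5.3 hr
(2.4/5.3) * 10^(62.6/10) = 824015
(2.9/5.3) * 10^(89.1/10) = 4.44756e+08
Sum = 824015 + 4.44756e+08 = 4.4558e+08
Leq = 10*log10(4.4558e+08) = 86.489 dB


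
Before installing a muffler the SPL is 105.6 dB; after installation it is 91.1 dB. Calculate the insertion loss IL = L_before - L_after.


Insertion loss = SPL without muffler - SPL with muffler
IL = 105.6 - 91.1 = 14.5 dB


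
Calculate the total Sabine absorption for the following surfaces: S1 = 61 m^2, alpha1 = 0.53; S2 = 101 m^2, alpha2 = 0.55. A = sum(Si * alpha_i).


61 * 0.53 = 32.33
101 * 0.55 = 55.55
A_total = 32.33 + 55.55 = 87.88 m^2


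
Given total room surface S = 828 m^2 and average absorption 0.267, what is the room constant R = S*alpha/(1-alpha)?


R = 828 * 0.267 / (1 - 0.267) = 301.6 m^2


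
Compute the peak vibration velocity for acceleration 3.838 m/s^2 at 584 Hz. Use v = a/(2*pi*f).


omega = 2*pi*f = 2*pi*584 = 3669.38 rad/s
v = a / omega = 3.838 / 3669.38 = 0.001046 m/s


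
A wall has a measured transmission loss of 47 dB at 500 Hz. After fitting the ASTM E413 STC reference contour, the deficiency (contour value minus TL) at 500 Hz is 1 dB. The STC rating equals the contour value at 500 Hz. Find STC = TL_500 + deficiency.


By ASTM E413, STC = value of the fitted reference contour at 500 Hz.
Contour value at 500 Hz = TL_500 + deficiency = 47 + 1 = 48
STC = 48


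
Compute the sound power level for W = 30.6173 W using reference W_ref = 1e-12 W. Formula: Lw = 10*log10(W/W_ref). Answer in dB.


W / W_ref = 30.6173 / 1e-12 = 3.06173e+13
Lw = 10 * log10(3.06173e+13) = 134.86 dB


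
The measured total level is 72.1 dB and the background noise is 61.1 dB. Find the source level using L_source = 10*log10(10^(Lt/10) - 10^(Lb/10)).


10^(72.1/10) = 1.62181e+07
10^(61.1/10) = 1.28825e+06
Difference = 1.62181e+07 - 1.28825e+06 = 1.49298e+07
L_source = 10*log10(1.49298e+07) = 71.741 dB


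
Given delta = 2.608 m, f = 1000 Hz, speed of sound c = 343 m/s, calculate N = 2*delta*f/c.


N = 2*delta*f/c = 2*delta/lambda, where lambda = c/f
lambda = 343 / 1000 = 0.343 m
N = 2 * 2.608 / 0.343 = 15.207


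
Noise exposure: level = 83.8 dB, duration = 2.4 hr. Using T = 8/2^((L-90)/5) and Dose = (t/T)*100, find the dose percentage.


T_allowed = 8 / 2^((83.8 - 90)/5) = 18.8959 hr
Dose = 2.4 / 18.8959 * 100 = 12.701 %
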